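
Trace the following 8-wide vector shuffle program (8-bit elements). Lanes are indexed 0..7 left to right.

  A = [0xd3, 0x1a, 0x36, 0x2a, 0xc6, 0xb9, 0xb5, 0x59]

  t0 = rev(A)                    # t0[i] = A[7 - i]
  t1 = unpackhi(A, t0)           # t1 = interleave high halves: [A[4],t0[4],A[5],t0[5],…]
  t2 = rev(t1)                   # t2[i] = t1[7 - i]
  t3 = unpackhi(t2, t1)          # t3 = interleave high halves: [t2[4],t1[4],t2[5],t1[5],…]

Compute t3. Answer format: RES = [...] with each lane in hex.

RES = [0x36, 0xb5, 0xb9, 0x1a, 0x2a, 0x59, 0xc6, 0xd3]

t0 = [0x59, 0xb5, 0xb9, 0xc6, 0x2a, 0x36, 0x1a, 0xd3]
t1 = [0xc6, 0x2a, 0xb9, 0x36, 0xb5, 0x1a, 0x59, 0xd3]
t2 = [0xd3, 0x59, 0x1a, 0xb5, 0x36, 0xb9, 0x2a, 0xc6]
t3 = [0x36, 0xb5, 0xb9, 0x1a, 0x2a, 0x59, 0xc6, 0xd3]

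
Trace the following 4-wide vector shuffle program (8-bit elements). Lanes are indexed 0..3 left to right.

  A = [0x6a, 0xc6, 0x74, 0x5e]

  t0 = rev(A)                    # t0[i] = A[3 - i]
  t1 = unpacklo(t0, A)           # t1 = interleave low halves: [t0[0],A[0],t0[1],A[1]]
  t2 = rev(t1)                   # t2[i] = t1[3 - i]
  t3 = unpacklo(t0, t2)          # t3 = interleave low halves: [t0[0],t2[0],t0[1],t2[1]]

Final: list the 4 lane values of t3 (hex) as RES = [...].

RES = [ 0x5e  0xc6  0x74  0x74 ]

t0 = [0x5e, 0x74, 0xc6, 0x6a]
t1 = [0x5e, 0x6a, 0x74, 0xc6]
t2 = [0xc6, 0x74, 0x6a, 0x5e]
t3 = [0x5e, 0xc6, 0x74, 0x74]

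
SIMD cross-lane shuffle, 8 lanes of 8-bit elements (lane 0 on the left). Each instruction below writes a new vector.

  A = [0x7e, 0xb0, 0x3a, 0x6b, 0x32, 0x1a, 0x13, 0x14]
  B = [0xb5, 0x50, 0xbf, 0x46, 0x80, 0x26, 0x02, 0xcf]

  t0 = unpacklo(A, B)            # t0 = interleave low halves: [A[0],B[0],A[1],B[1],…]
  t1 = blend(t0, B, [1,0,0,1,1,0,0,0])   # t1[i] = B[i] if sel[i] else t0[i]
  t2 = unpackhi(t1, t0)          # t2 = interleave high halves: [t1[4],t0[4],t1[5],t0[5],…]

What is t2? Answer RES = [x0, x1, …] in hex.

  t0: 7e b5 b0 50 3a bf 6b 46
  t1: b5 b5 b0 46 80 bf 6b 46
  t2: 80 3a bf bf 6b 6b 46 46

RES = [0x80, 0x3a, 0xbf, 0xbf, 0x6b, 0x6b, 0x46, 0x46]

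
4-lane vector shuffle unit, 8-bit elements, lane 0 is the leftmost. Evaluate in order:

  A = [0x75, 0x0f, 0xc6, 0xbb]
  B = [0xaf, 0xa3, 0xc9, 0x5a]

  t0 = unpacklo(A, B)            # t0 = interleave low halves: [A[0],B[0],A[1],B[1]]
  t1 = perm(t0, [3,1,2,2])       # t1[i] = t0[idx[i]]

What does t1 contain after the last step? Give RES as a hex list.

→ t0 |75|af|0f|a3|
→ t1 |a3|af|0f|0f|

RES = [ 0xa3  0xaf  0x0f  0x0f ]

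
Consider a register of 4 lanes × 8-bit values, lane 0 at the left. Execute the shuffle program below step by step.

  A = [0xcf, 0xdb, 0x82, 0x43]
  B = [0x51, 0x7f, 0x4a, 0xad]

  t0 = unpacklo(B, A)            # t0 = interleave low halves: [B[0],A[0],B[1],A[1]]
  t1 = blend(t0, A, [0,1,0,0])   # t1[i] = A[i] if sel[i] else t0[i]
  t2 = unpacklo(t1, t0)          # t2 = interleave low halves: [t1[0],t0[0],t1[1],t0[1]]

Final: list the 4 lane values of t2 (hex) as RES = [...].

  t0: 51 cf 7f db
  t1: 51 db 7f db
  t2: 51 51 db cf

RES = [ 0x51  0x51  0xdb  0xcf ]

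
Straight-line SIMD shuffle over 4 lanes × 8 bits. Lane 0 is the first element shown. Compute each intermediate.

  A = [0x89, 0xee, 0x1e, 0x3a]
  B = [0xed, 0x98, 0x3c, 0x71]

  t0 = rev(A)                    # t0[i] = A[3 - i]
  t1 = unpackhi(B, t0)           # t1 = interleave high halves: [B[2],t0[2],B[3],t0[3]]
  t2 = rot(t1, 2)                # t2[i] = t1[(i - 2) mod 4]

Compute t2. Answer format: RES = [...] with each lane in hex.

RES = [ 0x71  0x89  0x3c  0xee ]

→ t0 |3a|1e|ee|89|
→ t1 |3c|ee|71|89|
→ t2 |71|89|3c|ee|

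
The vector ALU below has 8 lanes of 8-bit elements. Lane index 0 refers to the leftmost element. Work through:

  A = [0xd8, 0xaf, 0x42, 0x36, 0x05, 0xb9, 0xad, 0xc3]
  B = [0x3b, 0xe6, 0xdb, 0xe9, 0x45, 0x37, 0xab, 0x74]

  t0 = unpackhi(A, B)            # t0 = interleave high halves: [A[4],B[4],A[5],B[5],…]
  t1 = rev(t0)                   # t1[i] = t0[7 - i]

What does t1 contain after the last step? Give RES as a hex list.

  t0: 05 45 b9 37 ad ab c3 74
  t1: 74 c3 ab ad 37 b9 45 05

RES = [0x74, 0xc3, 0xab, 0xad, 0x37, 0xb9, 0x45, 0x05]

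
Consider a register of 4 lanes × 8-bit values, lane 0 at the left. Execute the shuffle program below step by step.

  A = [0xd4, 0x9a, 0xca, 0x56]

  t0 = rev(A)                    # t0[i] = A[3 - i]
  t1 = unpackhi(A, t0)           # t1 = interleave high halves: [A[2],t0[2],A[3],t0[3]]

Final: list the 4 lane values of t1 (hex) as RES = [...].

RES = [ 0xca  0x9a  0x56  0xd4 ]

  t0: 56 ca 9a d4
  t1: ca 9a 56 d4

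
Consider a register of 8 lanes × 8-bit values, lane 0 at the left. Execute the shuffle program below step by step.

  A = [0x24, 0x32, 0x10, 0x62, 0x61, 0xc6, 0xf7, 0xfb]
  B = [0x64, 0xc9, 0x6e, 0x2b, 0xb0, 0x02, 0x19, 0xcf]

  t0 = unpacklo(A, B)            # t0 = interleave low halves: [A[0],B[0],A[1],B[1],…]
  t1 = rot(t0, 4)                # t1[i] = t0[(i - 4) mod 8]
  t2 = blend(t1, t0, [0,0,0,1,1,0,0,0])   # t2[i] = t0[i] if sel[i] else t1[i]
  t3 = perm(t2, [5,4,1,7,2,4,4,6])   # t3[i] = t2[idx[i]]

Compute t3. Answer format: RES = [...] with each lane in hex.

t0 = [0x24, 0x64, 0x32, 0xc9, 0x10, 0x6e, 0x62, 0x2b]
t1 = [0x10, 0x6e, 0x62, 0x2b, 0x24, 0x64, 0x32, 0xc9]
t2 = [0x10, 0x6e, 0x62, 0xc9, 0x10, 0x64, 0x32, 0xc9]
t3 = [0x64, 0x10, 0x6e, 0xc9, 0x62, 0x10, 0x10, 0x32]

RES = [0x64, 0x10, 0x6e, 0xc9, 0x62, 0x10, 0x10, 0x32]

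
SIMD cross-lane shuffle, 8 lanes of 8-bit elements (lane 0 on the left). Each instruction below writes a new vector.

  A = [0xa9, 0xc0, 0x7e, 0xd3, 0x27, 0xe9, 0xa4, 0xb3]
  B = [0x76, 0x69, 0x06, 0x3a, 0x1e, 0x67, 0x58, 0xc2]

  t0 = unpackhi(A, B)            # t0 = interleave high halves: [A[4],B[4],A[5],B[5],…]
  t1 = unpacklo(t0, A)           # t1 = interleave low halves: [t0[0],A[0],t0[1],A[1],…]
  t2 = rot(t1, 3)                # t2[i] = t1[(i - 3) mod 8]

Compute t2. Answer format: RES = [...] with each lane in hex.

RES = [0x7e, 0x67, 0xd3, 0x27, 0xa9, 0x1e, 0xc0, 0xe9]

t0 = [0x27, 0x1e, 0xe9, 0x67, 0xa4, 0x58, 0xb3, 0xc2]
t1 = [0x27, 0xa9, 0x1e, 0xc0, 0xe9, 0x7e, 0x67, 0xd3]
t2 = [0x7e, 0x67, 0xd3, 0x27, 0xa9, 0x1e, 0xc0, 0xe9]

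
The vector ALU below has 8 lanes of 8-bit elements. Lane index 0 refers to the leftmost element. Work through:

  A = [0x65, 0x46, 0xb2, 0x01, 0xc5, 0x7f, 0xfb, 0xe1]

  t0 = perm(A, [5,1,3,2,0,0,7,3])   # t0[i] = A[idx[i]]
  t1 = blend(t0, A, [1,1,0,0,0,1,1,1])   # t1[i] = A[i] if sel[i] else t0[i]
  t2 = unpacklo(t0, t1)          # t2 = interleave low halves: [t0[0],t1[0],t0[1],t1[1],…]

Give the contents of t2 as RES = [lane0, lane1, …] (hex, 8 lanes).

→ t0 |7f|46|01|b2|65|65|e1|01|
→ t1 |65|46|01|b2|65|7f|fb|e1|
→ t2 |7f|65|46|46|01|01|b2|b2|

RES = [0x7f, 0x65, 0x46, 0x46, 0x01, 0x01, 0xb2, 0xb2]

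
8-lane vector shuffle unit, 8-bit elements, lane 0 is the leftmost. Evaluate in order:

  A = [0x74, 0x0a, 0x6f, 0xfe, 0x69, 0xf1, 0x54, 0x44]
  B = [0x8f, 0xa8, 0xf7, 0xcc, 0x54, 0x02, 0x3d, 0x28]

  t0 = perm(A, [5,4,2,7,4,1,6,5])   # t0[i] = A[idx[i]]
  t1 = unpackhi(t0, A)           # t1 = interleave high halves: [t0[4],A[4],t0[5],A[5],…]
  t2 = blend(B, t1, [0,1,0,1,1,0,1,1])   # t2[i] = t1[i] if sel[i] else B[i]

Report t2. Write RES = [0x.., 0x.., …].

  t0: f1 69 6f 44 69 0a 54 f1
  t1: 69 69 0a f1 54 54 f1 44
  t2: 8f 69 f7 f1 54 02 f1 44

RES = [0x8f, 0x69, 0xf7, 0xf1, 0x54, 0x02, 0xf1, 0x44]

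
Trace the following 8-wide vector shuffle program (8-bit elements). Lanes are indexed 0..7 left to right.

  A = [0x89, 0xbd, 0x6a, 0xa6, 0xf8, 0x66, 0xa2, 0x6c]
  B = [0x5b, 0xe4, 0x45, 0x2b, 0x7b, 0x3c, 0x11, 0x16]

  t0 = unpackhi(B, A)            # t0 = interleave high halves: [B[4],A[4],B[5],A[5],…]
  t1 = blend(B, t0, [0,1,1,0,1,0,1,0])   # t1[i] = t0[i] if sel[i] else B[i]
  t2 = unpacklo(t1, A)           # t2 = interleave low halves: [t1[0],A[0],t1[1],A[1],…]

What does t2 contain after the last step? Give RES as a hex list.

RES = [0x5b, 0x89, 0xf8, 0xbd, 0x3c, 0x6a, 0x2b, 0xa6]

→ t0 |7b|f8|3c|66|11|a2|16|6c|
→ t1 |5b|f8|3c|2b|11|3c|16|16|
→ t2 |5b|89|f8|bd|3c|6a|2b|a6|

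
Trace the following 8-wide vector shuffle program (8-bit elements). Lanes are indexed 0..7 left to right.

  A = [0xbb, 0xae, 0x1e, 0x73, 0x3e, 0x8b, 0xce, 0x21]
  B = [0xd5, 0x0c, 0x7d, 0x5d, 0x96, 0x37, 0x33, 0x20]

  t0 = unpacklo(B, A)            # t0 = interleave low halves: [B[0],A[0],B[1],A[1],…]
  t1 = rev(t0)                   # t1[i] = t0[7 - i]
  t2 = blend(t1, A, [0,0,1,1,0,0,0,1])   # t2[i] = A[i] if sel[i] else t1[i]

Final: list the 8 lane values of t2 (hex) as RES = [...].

RES = [ 0x73  0x5d  0x1e  0x73  0xae  0x0c  0xbb  0x21 ]

t0 = [0xd5, 0xbb, 0x0c, 0xae, 0x7d, 0x1e, 0x5d, 0x73]
t1 = [0x73, 0x5d, 0x1e, 0x7d, 0xae, 0x0c, 0xbb, 0xd5]
t2 = [0x73, 0x5d, 0x1e, 0x73, 0xae, 0x0c, 0xbb, 0x21]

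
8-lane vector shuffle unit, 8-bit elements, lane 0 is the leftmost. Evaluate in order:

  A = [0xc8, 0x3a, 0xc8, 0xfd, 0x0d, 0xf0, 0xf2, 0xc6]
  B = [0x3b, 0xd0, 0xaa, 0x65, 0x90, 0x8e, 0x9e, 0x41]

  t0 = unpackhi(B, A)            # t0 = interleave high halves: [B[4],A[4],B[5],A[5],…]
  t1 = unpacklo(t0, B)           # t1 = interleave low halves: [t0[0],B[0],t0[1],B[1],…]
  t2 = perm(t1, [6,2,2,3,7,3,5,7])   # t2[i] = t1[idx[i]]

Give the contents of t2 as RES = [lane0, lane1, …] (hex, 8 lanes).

→ t0 |90|0d|8e|f0|9e|f2|41|c6|
→ t1 |90|3b|0d|d0|8e|aa|f0|65|
→ t2 |f0|0d|0d|d0|65|d0|aa|65|

RES = [ 0xf0  0x0d  0x0d  0xd0  0x65  0xd0  0xaa  0x65 ]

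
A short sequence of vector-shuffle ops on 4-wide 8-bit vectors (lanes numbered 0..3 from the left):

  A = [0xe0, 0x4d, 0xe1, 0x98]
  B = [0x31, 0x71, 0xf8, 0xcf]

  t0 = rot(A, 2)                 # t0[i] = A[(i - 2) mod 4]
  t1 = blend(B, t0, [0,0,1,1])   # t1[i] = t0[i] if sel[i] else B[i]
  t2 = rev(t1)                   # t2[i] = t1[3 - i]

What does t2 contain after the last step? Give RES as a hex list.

  t0: e1 98 e0 4d
  t1: 31 71 e0 4d
  t2: 4d e0 71 31

RES = [ 0x4d  0xe0  0x71  0x31 ]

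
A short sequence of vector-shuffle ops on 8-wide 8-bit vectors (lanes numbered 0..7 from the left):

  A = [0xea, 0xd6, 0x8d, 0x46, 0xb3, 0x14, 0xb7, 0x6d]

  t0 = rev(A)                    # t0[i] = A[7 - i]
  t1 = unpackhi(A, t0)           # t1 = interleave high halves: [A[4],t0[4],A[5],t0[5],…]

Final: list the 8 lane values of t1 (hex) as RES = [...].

  t0: 6d b7 14 b3 46 8d d6 ea
  t1: b3 46 14 8d b7 d6 6d ea

RES = [0xb3, 0x46, 0x14, 0x8d, 0xb7, 0xd6, 0x6d, 0xea]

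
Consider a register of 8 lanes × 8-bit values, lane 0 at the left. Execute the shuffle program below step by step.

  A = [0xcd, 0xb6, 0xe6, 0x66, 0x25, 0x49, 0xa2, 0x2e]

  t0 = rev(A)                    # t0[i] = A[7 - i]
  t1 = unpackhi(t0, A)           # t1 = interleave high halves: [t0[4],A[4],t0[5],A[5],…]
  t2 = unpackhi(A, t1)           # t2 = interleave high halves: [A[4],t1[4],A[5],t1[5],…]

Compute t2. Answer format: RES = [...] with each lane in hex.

RES = [0x25, 0xb6, 0x49, 0xa2, 0xa2, 0xcd, 0x2e, 0x2e]

→ t0 |2e|a2|49|25|66|e6|b6|cd|
→ t1 |66|25|e6|49|b6|a2|cd|2e|
→ t2 |25|b6|49|a2|a2|cd|2e|2e|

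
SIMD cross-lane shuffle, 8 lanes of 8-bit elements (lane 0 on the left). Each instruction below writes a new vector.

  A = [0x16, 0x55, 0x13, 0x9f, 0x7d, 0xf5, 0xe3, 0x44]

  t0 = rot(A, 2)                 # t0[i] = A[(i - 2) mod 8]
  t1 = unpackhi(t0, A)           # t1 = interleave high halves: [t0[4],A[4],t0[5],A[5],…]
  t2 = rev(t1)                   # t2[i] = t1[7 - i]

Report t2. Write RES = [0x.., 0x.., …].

t0 = [0xe3, 0x44, 0x16, 0x55, 0x13, 0x9f, 0x7d, 0xf5]
t1 = [0x13, 0x7d, 0x9f, 0xf5, 0x7d, 0xe3, 0xf5, 0x44]
t2 = [0x44, 0xf5, 0xe3, 0x7d, 0xf5, 0x9f, 0x7d, 0x13]

RES = [0x44, 0xf5, 0xe3, 0x7d, 0xf5, 0x9f, 0x7d, 0x13]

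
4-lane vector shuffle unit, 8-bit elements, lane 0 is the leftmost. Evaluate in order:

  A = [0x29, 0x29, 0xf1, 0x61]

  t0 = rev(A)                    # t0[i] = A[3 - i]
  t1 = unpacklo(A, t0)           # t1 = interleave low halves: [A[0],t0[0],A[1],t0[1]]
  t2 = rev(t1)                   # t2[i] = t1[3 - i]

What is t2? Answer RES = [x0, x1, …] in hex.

t0 = [0x61, 0xf1, 0x29, 0x29]
t1 = [0x29, 0x61, 0x29, 0xf1]
t2 = [0xf1, 0x29, 0x61, 0x29]

RES = [ 0xf1  0x29  0x61  0x29 ]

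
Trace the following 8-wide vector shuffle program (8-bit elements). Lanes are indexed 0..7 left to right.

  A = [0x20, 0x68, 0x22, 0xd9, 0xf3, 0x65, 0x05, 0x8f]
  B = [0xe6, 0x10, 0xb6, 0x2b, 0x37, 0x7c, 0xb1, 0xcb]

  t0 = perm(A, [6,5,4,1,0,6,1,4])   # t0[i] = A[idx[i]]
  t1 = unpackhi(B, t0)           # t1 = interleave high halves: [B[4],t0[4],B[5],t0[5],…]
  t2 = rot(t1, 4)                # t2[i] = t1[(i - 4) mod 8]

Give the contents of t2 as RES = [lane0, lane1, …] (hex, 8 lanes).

t0 = [0x05, 0x65, 0xf3, 0x68, 0x20, 0x05, 0x68, 0xf3]
t1 = [0x37, 0x20, 0x7c, 0x05, 0xb1, 0x68, 0xcb, 0xf3]
t2 = [0xb1, 0x68, 0xcb, 0xf3, 0x37, 0x20, 0x7c, 0x05]

RES = [ 0xb1  0x68  0xcb  0xf3  0x37  0x20  0x7c  0x05 ]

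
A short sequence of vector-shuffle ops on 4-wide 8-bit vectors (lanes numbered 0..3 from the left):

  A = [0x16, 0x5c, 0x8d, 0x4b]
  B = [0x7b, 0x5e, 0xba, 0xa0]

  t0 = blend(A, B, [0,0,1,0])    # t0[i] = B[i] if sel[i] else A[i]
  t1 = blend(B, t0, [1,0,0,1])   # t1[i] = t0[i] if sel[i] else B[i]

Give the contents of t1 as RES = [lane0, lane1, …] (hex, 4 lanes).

RES = [0x16, 0x5e, 0xba, 0x4b]

→ t0 |16|5c|ba|4b|
→ t1 |16|5e|ba|4b|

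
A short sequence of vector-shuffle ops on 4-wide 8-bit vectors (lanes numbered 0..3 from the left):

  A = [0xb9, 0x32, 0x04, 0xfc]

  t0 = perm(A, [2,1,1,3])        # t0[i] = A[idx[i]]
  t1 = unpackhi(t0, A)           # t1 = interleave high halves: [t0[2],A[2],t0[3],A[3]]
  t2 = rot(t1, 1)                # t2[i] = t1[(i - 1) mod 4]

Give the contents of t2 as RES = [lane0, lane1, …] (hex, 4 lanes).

  t0: 04 32 32 fc
  t1: 32 04 fc fc
  t2: fc 32 04 fc

RES = [0xfc, 0x32, 0x04, 0xfc]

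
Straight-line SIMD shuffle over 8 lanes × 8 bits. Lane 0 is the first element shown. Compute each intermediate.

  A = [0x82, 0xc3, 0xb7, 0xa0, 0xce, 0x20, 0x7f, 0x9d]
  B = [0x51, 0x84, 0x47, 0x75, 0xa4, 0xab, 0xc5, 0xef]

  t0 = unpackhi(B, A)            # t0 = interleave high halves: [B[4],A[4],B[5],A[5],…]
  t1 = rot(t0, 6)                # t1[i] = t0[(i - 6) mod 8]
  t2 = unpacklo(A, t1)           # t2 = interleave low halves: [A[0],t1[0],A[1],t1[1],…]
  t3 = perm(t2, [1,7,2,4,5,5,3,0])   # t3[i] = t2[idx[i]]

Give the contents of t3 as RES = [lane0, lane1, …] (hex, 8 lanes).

RES = [ 0xab  0x7f  0xc3  0xb7  0xc5  0xc5  0x20  0x82 ]

  t0: a4 ce ab 20 c5 7f ef 9d
  t1: ab 20 c5 7f ef 9d a4 ce
  t2: 82 ab c3 20 b7 c5 a0 7f
  t3: ab 7f c3 b7 c5 c5 20 82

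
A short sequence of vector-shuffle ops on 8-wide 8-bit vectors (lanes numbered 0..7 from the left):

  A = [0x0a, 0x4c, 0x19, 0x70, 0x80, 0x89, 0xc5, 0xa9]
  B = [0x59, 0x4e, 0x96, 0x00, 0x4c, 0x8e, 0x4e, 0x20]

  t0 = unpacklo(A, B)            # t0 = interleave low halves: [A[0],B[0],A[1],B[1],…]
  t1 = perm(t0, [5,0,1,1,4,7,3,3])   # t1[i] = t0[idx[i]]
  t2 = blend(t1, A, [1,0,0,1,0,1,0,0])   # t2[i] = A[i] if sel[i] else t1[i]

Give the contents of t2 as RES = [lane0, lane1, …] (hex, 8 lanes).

RES = [ 0x0a  0x0a  0x59  0x70  0x19  0x89  0x4e  0x4e ]

  t0: 0a 59 4c 4e 19 96 70 00
  t1: 96 0a 59 59 19 00 4e 4e
  t2: 0a 0a 59 70 19 89 4e 4e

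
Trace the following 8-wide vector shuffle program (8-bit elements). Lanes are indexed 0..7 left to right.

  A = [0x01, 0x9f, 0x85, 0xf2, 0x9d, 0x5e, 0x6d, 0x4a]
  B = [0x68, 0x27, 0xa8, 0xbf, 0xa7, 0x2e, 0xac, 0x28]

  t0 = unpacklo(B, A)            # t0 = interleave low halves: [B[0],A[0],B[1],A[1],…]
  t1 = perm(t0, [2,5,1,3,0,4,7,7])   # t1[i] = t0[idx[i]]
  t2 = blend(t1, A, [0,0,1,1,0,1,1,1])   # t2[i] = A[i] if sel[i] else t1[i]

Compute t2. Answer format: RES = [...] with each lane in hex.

RES = [0x27, 0x85, 0x85, 0xf2, 0x68, 0x5e, 0x6d, 0x4a]

  t0: 68 01 27 9f a8 85 bf f2
  t1: 27 85 01 9f 68 a8 f2 f2
  t2: 27 85 85 f2 68 5e 6d 4a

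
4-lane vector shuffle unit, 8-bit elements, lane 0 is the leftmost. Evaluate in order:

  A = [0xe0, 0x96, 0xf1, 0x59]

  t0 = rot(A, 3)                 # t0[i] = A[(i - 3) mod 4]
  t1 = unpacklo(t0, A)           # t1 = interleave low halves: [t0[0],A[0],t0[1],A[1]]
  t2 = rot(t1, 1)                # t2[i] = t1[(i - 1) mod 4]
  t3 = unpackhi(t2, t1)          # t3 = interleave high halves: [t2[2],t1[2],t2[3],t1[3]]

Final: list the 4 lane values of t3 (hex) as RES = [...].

RES = [ 0xe0  0xf1  0xf1  0x96 ]

t0 = [0x96, 0xf1, 0x59, 0xe0]
t1 = [0x96, 0xe0, 0xf1, 0x96]
t2 = [0x96, 0x96, 0xe0, 0xf1]
t3 = [0xe0, 0xf1, 0xf1, 0x96]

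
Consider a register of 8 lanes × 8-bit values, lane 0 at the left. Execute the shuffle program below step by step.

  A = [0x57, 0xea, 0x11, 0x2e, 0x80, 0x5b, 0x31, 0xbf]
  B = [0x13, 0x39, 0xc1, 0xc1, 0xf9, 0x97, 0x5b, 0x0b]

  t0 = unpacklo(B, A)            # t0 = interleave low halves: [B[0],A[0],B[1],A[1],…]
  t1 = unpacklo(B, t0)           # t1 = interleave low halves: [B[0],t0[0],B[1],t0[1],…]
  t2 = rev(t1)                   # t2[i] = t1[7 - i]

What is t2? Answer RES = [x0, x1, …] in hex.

RES = [ 0xea  0xc1  0x39  0xc1  0x57  0x39  0x13  0x13 ]

t0 = [0x13, 0x57, 0x39, 0xea, 0xc1, 0x11, 0xc1, 0x2e]
t1 = [0x13, 0x13, 0x39, 0x57, 0xc1, 0x39, 0xc1, 0xea]
t2 = [0xea, 0xc1, 0x39, 0xc1, 0x57, 0x39, 0x13, 0x13]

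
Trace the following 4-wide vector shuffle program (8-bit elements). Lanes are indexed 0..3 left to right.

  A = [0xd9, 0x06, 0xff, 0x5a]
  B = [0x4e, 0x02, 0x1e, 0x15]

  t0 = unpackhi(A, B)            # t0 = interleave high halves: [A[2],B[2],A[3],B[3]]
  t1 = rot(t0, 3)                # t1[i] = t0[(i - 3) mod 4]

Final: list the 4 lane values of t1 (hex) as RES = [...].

→ t0 |ff|1e|5a|15|
→ t1 |1e|5a|15|ff|

RES = [ 0x1e  0x5a  0x15  0xff ]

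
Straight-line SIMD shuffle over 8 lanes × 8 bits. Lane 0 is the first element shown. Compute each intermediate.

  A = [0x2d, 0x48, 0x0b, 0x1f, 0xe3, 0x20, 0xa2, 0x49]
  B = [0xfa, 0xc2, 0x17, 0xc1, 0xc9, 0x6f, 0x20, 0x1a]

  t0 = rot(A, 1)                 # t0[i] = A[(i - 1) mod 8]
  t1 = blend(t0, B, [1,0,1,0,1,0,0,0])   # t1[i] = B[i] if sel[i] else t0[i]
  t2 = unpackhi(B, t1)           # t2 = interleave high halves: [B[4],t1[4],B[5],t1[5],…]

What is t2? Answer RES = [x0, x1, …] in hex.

RES = [ 0xc9  0xc9  0x6f  0xe3  0x20  0x20  0x1a  0xa2 ]

  t0: 49 2d 48 0b 1f e3 20 a2
  t1: fa 2d 17 0b c9 e3 20 a2
  t2: c9 c9 6f e3 20 20 1a a2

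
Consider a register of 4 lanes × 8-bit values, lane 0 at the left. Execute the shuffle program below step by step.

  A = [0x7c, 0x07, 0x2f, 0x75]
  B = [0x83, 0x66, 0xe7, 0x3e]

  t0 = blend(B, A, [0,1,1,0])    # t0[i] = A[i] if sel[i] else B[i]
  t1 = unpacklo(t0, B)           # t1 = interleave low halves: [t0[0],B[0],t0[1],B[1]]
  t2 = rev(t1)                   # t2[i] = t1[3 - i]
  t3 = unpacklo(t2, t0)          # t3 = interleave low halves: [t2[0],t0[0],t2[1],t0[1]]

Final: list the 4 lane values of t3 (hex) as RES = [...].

→ t0 |83|07|2f|3e|
→ t1 |83|83|07|66|
→ t2 |66|07|83|83|
→ t3 |66|83|07|07|

RES = [ 0x66  0x83  0x07  0x07 ]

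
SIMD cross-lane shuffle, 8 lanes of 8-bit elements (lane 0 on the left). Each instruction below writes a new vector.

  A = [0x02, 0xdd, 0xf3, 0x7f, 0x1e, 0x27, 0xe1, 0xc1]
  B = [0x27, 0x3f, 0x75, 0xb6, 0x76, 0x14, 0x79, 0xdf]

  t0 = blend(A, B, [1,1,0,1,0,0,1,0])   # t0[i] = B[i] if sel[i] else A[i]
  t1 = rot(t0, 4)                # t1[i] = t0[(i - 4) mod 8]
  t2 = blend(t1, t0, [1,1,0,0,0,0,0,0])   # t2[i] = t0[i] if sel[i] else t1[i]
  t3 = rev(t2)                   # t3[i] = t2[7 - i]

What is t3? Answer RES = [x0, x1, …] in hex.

RES = [ 0xb6  0xf3  0x3f  0x27  0xc1  0x79  0x3f  0x27 ]

  t0: 27 3f f3 b6 1e 27 79 c1
  t1: 1e 27 79 c1 27 3f f3 b6
  t2: 27 3f 79 c1 27 3f f3 b6
  t3: b6 f3 3f 27 c1 79 3f 27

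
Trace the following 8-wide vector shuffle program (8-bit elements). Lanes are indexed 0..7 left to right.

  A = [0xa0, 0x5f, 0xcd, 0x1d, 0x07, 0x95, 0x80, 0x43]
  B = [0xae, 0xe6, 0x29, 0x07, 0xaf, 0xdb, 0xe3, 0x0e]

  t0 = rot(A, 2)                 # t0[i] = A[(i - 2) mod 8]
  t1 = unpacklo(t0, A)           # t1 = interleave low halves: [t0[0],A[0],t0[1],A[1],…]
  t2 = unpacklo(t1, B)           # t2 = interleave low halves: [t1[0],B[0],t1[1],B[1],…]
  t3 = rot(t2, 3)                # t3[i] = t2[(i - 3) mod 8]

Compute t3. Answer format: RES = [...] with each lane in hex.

  t0: 80 43 a0 5f cd 1d 07 95
  t1: 80 a0 43 5f a0 cd 5f 1d
  t2: 80 ae a0 e6 43 29 5f 07
  t3: 29 5f 07 80 ae a0 e6 43

RES = [ 0x29  0x5f  0x07  0x80  0xae  0xa0  0xe6  0x43 ]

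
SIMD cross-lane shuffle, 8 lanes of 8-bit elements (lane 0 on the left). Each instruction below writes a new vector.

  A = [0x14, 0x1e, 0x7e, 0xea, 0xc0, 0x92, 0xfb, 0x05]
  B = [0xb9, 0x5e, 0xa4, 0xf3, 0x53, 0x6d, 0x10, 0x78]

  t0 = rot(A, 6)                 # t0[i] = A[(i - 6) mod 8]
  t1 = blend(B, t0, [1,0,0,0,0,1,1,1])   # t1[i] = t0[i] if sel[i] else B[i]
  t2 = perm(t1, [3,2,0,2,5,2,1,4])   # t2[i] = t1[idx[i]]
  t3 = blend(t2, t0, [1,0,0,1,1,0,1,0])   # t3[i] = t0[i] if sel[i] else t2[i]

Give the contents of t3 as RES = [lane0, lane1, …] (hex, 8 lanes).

t0 = [0x7e, 0xea, 0xc0, 0x92, 0xfb, 0x05, 0x14, 0x1e]
t1 = [0x7e, 0x5e, 0xa4, 0xf3, 0x53, 0x05, 0x14, 0x1e]
t2 = [0xf3, 0xa4, 0x7e, 0xa4, 0x05, 0xa4, 0x5e, 0x53]
t3 = [0x7e, 0xa4, 0x7e, 0x92, 0xfb, 0xa4, 0x14, 0x53]

RES = [ 0x7e  0xa4  0x7e  0x92  0xfb  0xa4  0x14  0x53 ]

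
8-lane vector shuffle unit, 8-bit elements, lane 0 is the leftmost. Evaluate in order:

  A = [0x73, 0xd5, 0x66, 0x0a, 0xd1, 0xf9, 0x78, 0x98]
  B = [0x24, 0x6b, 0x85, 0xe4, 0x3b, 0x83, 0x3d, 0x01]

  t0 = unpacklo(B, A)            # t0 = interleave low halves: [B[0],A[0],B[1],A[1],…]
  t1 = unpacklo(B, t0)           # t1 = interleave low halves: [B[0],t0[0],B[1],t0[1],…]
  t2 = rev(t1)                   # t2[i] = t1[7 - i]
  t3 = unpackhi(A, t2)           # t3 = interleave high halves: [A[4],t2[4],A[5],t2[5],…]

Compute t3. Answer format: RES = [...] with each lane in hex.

RES = [0xd1, 0x73, 0xf9, 0x6b, 0x78, 0x24, 0x98, 0x24]

  t0: 24 73 6b d5 85 66 e4 0a
  t1: 24 24 6b 73 85 6b e4 d5
  t2: d5 e4 6b 85 73 6b 24 24
  t3: d1 73 f9 6b 78 24 98 24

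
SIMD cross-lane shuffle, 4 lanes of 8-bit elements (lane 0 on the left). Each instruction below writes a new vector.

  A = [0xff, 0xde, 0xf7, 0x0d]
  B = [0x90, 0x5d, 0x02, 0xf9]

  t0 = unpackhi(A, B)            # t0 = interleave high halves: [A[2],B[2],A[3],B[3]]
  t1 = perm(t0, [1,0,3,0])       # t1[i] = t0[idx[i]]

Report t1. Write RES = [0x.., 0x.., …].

t0 = [0xf7, 0x02, 0x0d, 0xf9]
t1 = [0x02, 0xf7, 0xf9, 0xf7]

RES = [0x02, 0xf7, 0xf9, 0xf7]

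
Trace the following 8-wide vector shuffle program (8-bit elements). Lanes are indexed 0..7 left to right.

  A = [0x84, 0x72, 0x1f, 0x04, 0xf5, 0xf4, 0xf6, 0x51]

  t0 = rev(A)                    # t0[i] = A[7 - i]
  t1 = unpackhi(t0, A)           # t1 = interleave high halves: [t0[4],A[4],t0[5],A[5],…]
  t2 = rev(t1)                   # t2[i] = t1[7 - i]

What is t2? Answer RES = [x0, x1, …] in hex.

RES = [0x51, 0x84, 0xf6, 0x72, 0xf4, 0x1f, 0xf5, 0x04]

→ t0 |51|f6|f4|f5|04|1f|72|84|
→ t1 |04|f5|1f|f4|72|f6|84|51|
→ t2 |51|84|f6|72|f4|1f|f5|04|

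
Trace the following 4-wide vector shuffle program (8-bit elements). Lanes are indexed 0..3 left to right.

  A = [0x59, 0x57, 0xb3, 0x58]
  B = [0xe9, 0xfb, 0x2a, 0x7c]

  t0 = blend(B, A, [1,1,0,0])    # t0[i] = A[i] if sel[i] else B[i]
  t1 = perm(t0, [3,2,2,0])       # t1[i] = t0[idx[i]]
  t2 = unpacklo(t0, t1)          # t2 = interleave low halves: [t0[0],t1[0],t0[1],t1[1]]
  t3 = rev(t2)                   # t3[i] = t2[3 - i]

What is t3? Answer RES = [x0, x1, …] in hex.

RES = [0x2a, 0x57, 0x7c, 0x59]

→ t0 |59|57|2a|7c|
→ t1 |7c|2a|2a|59|
→ t2 |59|7c|57|2a|
→ t3 |2a|57|7c|59|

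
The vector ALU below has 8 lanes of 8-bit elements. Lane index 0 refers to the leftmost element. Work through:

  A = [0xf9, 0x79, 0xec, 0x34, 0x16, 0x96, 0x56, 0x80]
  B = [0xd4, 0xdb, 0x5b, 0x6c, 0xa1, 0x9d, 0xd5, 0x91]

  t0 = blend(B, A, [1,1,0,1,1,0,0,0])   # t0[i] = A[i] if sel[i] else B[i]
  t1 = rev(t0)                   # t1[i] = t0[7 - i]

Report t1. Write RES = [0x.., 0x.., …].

RES = [ 0x91  0xd5  0x9d  0x16  0x34  0x5b  0x79  0xf9 ]

t0 = [0xf9, 0x79, 0x5b, 0x34, 0x16, 0x9d, 0xd5, 0x91]
t1 = [0x91, 0xd5, 0x9d, 0x16, 0x34, 0x5b, 0x79, 0xf9]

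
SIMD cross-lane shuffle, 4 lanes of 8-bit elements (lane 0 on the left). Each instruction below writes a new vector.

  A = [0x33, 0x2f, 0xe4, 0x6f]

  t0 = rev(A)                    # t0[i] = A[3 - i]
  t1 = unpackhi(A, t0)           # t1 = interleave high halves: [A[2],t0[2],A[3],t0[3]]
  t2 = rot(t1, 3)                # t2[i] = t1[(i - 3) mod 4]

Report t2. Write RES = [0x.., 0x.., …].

RES = [ 0x2f  0x6f  0x33  0xe4 ]

t0 = [0x6f, 0xe4, 0x2f, 0x33]
t1 = [0xe4, 0x2f, 0x6f, 0x33]
t2 = [0x2f, 0x6f, 0x33, 0xe4]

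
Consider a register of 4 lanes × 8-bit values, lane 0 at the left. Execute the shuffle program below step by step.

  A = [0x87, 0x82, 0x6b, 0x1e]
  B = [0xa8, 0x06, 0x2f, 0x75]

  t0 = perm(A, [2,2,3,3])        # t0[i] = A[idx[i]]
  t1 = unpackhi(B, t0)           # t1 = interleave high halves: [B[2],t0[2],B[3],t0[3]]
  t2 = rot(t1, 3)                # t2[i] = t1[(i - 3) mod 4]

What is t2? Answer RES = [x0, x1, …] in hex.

RES = [ 0x1e  0x75  0x1e  0x2f ]

  t0: 6b 6b 1e 1e
  t1: 2f 1e 75 1e
  t2: 1e 75 1e 2f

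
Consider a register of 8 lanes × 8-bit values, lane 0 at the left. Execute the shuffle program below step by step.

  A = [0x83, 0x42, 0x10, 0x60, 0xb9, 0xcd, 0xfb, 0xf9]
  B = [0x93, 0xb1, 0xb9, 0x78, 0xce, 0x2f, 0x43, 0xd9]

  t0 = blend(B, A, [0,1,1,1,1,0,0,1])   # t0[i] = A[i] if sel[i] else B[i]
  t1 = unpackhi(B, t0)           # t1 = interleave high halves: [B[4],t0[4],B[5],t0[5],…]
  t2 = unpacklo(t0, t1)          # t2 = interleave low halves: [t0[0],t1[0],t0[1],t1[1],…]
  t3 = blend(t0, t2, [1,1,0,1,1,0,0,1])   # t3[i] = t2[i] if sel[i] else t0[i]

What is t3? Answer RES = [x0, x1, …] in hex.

  t0: 93 42 10 60 b9 2f 43 f9
  t1: ce b9 2f 2f 43 43 d9 f9
  t2: 93 ce 42 b9 10 2f 60 2f
  t3: 93 ce 10 b9 10 2f 43 2f

RES = [0x93, 0xce, 0x10, 0xb9, 0x10, 0x2f, 0x43, 0x2f]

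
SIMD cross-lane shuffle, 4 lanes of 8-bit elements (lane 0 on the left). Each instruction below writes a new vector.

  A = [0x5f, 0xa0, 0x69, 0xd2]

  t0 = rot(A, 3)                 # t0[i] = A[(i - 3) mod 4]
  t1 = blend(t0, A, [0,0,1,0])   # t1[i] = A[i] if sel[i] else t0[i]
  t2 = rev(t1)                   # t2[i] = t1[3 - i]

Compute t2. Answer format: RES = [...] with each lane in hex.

  t0: a0 69 d2 5f
  t1: a0 69 69 5f
  t2: 5f 69 69 a0

RES = [0x5f, 0x69, 0x69, 0xa0]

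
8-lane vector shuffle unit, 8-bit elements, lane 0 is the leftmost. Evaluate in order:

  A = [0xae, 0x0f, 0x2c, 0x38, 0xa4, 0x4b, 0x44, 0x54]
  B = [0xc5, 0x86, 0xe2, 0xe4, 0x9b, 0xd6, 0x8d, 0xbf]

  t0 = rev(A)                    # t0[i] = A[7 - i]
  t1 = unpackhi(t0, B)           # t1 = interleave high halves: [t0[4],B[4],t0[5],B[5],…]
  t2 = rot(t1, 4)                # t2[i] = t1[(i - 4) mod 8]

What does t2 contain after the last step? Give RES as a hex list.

RES = [0x0f, 0x8d, 0xae, 0xbf, 0x38, 0x9b, 0x2c, 0xd6]

  t0: 54 44 4b a4 38 2c 0f ae
  t1: 38 9b 2c d6 0f 8d ae bf
  t2: 0f 8d ae bf 38 9b 2c d6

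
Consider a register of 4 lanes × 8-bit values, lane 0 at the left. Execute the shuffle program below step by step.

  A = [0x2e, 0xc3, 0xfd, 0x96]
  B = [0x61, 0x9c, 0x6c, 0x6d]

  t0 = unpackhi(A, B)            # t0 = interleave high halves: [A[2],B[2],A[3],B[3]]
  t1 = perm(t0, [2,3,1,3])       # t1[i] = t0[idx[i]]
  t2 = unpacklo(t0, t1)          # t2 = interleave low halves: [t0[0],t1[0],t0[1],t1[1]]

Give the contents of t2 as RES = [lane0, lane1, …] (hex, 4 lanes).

RES = [ 0xfd  0x96  0x6c  0x6d ]

  t0: fd 6c 96 6d
  t1: 96 6d 6c 6d
  t2: fd 96 6c 6d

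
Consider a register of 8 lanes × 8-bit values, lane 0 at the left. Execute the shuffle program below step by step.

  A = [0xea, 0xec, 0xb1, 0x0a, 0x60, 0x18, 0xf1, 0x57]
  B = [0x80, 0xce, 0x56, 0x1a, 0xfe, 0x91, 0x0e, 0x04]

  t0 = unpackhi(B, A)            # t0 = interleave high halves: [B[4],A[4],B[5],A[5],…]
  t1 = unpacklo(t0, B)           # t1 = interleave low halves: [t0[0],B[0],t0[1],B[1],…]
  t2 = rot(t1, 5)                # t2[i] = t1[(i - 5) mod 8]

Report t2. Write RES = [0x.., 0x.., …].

RES = [ 0xce  0x91  0x56  0x18  0x1a  0xfe  0x80  0x60 ]

→ t0 |fe|60|91|18|0e|f1|04|57|
→ t1 |fe|80|60|ce|91|56|18|1a|
→ t2 |ce|91|56|18|1a|fe|80|60|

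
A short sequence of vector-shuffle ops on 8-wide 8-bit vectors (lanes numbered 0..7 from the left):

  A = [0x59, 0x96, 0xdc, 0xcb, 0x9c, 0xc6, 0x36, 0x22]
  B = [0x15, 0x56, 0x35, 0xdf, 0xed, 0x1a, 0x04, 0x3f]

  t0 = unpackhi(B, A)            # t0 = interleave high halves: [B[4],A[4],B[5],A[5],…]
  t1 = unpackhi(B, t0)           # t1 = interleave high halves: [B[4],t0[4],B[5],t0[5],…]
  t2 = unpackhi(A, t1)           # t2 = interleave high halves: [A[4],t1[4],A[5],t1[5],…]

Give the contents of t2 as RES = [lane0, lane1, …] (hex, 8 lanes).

→ t0 |ed|9c|1a|c6|04|36|3f|22|
→ t1 |ed|04|1a|36|04|3f|3f|22|
→ t2 |9c|04|c6|3f|36|3f|22|22|

RES = [0x9c, 0x04, 0xc6, 0x3f, 0x36, 0x3f, 0x22, 0x22]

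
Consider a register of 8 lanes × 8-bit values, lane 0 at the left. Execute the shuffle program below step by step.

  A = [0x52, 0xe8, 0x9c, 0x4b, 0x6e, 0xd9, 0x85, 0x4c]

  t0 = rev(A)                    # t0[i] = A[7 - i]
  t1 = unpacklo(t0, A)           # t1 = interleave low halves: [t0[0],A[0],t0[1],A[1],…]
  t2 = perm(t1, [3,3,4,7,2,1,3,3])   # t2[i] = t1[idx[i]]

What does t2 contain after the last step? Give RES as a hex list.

  t0: 4c 85 d9 6e 4b 9c e8 52
  t1: 4c 52 85 e8 d9 9c 6e 4b
  t2: e8 e8 d9 4b 85 52 e8 e8

RES = [ 0xe8  0xe8  0xd9  0x4b  0x85  0x52  0xe8  0xe8 ]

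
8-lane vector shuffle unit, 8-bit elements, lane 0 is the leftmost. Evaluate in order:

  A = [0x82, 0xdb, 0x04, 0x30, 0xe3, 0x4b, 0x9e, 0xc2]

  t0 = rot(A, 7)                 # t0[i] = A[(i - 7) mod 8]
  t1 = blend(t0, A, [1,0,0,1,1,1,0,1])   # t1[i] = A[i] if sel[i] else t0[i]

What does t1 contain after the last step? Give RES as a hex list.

  t0: db 04 30 e3 4b 9e c2 82
  t1: 82 04 30 30 e3 4b c2 c2

RES = [0x82, 0x04, 0x30, 0x30, 0xe3, 0x4b, 0xc2, 0xc2]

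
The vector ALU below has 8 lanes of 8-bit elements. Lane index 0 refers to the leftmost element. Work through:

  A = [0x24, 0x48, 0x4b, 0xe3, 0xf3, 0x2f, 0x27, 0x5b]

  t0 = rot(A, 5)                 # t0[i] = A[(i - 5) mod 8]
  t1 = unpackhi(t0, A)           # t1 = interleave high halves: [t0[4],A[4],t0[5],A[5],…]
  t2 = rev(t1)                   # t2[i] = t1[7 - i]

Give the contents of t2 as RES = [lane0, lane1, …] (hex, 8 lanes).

RES = [ 0x5b  0x4b  0x27  0x48  0x2f  0x24  0xf3  0x5b ]

  t0: e3 f3 2f 27 5b 24 48 4b
  t1: 5b f3 24 2f 48 27 4b 5b
  t2: 5b 4b 27 48 2f 24 f3 5b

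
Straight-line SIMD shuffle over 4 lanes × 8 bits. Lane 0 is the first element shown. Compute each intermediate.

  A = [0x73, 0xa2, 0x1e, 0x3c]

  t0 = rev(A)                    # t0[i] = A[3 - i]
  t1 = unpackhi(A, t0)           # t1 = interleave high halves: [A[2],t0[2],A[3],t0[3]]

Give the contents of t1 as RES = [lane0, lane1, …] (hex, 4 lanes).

RES = [ 0x1e  0xa2  0x3c  0x73 ]

  t0: 3c 1e a2 73
  t1: 1e a2 3c 73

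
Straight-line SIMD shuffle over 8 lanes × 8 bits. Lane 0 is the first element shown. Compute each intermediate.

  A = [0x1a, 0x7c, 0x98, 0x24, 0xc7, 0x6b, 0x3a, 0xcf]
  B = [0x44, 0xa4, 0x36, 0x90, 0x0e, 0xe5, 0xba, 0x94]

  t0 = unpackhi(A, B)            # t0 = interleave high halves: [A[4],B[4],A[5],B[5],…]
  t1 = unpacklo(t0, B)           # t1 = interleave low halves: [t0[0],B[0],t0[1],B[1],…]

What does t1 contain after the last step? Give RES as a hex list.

RES = [0xc7, 0x44, 0x0e, 0xa4, 0x6b, 0x36, 0xe5, 0x90]

t0 = [0xc7, 0x0e, 0x6b, 0xe5, 0x3a, 0xba, 0xcf, 0x94]
t1 = [0xc7, 0x44, 0x0e, 0xa4, 0x6b, 0x36, 0xe5, 0x90]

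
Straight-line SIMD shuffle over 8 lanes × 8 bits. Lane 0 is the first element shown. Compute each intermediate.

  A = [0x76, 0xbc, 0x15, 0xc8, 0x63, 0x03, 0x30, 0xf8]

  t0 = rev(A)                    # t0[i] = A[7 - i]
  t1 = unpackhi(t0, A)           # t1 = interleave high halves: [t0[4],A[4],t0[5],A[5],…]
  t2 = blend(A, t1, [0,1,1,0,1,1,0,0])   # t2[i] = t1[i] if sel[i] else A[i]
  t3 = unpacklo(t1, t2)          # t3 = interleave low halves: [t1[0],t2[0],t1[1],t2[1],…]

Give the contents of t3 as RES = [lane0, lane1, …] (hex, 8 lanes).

RES = [0xc8, 0x76, 0x63, 0x63, 0x15, 0x15, 0x03, 0xc8]

t0 = [0xf8, 0x30, 0x03, 0x63, 0xc8, 0x15, 0xbc, 0x76]
t1 = [0xc8, 0x63, 0x15, 0x03, 0xbc, 0x30, 0x76, 0xf8]
t2 = [0x76, 0x63, 0x15, 0xc8, 0xbc, 0x30, 0x30, 0xf8]
t3 = [0xc8, 0x76, 0x63, 0x63, 0x15, 0x15, 0x03, 0xc8]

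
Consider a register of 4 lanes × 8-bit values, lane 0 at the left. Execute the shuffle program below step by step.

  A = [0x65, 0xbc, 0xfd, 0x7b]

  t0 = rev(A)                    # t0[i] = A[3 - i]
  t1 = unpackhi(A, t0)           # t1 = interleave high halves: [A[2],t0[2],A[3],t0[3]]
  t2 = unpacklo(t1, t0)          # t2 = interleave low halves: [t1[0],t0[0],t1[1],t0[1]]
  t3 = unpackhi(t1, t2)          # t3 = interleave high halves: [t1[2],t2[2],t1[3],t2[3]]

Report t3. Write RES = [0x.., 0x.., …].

t0 = [0x7b, 0xfd, 0xbc, 0x65]
t1 = [0xfd, 0xbc, 0x7b, 0x65]
t2 = [0xfd, 0x7b, 0xbc, 0xfd]
t3 = [0x7b, 0xbc, 0x65, 0xfd]

RES = [0x7b, 0xbc, 0x65, 0xfd]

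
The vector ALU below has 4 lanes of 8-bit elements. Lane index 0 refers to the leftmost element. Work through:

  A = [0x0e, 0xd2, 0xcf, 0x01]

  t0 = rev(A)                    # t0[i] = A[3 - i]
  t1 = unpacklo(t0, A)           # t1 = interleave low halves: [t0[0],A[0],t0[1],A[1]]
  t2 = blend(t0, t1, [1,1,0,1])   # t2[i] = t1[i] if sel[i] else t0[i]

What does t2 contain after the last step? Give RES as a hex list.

→ t0 |01|cf|d2|0e|
→ t1 |01|0e|cf|d2|
→ t2 |01|0e|d2|d2|

RES = [0x01, 0x0e, 0xd2, 0xd2]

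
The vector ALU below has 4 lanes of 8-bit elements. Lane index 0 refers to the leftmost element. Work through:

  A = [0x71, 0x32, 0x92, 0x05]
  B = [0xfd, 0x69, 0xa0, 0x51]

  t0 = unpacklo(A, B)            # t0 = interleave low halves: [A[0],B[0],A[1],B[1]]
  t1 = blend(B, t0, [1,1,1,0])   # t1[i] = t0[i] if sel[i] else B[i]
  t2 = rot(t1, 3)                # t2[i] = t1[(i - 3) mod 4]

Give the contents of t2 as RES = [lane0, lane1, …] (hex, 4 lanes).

RES = [0xfd, 0x32, 0x51, 0x71]

→ t0 |71|fd|32|69|
→ t1 |71|fd|32|51|
→ t2 |fd|32|51|71|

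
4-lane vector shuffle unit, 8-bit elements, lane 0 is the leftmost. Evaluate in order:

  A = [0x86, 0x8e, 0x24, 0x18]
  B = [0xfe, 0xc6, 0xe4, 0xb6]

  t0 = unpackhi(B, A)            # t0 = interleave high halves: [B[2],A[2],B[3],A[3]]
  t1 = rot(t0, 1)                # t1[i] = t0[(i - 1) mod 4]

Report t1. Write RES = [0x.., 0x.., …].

  t0: e4 24 b6 18
  t1: 18 e4 24 b6

RES = [ 0x18  0xe4  0x24  0xb6 ]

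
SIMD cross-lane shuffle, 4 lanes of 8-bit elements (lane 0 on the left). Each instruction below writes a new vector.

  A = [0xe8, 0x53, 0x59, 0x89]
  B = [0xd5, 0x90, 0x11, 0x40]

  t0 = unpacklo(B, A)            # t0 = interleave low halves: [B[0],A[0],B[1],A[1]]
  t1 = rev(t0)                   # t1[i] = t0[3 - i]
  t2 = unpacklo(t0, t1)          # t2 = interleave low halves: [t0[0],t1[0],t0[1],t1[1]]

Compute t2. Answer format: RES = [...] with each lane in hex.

→ t0 |d5|e8|90|53|
→ t1 |53|90|e8|d5|
→ t2 |d5|53|e8|90|

RES = [0xd5, 0x53, 0xe8, 0x90]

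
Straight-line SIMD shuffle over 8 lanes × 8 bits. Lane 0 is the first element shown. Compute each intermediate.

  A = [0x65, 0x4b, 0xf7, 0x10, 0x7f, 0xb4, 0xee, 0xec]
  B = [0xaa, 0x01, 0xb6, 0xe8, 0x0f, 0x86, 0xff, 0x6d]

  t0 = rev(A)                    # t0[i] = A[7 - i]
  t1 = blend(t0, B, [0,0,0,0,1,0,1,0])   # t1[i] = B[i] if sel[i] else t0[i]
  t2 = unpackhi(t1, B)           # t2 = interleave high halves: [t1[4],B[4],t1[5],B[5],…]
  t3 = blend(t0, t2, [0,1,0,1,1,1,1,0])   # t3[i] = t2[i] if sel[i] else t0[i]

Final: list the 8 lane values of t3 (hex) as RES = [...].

RES = [ 0xec  0x0f  0xb4  0x86  0xff  0xff  0x65  0x65 ]

t0 = [0xec, 0xee, 0xb4, 0x7f, 0x10, 0xf7, 0x4b, 0x65]
t1 = [0xec, 0xee, 0xb4, 0x7f, 0x0f, 0xf7, 0xff, 0x65]
t2 = [0x0f, 0x0f, 0xf7, 0x86, 0xff, 0xff, 0x65, 0x6d]
t3 = [0xec, 0x0f, 0xb4, 0x86, 0xff, 0xff, 0x65, 0x65]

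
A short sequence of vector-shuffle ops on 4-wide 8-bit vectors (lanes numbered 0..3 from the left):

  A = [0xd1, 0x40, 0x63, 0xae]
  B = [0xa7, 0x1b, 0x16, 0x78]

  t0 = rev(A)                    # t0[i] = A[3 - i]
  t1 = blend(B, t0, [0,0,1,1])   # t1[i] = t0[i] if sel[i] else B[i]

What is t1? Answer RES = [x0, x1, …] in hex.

→ t0 |ae|63|40|d1|
→ t1 |a7|1b|40|d1|

RES = [ 0xa7  0x1b  0x40  0xd1 ]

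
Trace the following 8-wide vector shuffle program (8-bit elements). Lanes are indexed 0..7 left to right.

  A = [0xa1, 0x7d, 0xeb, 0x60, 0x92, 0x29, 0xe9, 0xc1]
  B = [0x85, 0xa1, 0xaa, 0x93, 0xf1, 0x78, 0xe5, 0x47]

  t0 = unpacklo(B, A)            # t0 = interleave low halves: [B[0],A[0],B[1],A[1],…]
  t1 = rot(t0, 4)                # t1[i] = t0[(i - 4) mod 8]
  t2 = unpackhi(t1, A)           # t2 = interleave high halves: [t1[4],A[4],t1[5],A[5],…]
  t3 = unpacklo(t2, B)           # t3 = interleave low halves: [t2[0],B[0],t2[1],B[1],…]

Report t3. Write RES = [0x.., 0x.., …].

  t0: 85 a1 a1 7d aa eb 93 60
  t1: aa eb 93 60 85 a1 a1 7d
  t2: 85 92 a1 29 a1 e9 7d c1
  t3: 85 85 92 a1 a1 aa 29 93

RES = [ 0x85  0x85  0x92  0xa1  0xa1  0xaa  0x29  0x93 ]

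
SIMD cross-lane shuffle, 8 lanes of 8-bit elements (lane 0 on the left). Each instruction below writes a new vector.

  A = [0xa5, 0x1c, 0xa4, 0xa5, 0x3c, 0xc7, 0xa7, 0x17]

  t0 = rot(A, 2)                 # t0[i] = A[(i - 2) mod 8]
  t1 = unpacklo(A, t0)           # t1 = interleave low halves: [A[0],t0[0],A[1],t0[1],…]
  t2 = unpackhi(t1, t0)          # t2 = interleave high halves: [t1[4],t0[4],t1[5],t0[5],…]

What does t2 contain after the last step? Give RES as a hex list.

RES = [ 0xa4  0xa4  0xa5  0xa5  0xa5  0x3c  0x1c  0xc7 ]

→ t0 |a7|17|a5|1c|a4|a5|3c|c7|
→ t1 |a5|a7|1c|17|a4|a5|a5|1c|
→ t2 |a4|a4|a5|a5|a5|3c|1c|c7|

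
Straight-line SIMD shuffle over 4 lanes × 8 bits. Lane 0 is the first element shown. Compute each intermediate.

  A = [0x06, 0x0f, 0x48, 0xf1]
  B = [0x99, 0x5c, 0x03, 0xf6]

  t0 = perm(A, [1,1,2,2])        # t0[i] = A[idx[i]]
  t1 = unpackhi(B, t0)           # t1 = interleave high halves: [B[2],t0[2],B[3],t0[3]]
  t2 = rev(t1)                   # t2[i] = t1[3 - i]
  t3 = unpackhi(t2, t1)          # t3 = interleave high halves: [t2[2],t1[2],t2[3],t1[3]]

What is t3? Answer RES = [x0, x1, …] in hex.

RES = [0x48, 0xf6, 0x03, 0x48]

t0 = [0x0f, 0x0f, 0x48, 0x48]
t1 = [0x03, 0x48, 0xf6, 0x48]
t2 = [0x48, 0xf6, 0x48, 0x03]
t3 = [0x48, 0xf6, 0x03, 0x48]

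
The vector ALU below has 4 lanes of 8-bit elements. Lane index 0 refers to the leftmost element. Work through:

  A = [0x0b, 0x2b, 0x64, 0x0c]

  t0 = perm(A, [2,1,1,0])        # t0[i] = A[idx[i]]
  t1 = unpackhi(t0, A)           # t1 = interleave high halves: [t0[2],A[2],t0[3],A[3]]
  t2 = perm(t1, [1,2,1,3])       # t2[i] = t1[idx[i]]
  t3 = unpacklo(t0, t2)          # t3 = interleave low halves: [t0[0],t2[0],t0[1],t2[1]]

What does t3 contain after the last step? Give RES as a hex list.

→ t0 |64|2b|2b|0b|
→ t1 |2b|64|0b|0c|
→ t2 |64|0b|64|0c|
→ t3 |64|64|2b|0b|

RES = [0x64, 0x64, 0x2b, 0x0b]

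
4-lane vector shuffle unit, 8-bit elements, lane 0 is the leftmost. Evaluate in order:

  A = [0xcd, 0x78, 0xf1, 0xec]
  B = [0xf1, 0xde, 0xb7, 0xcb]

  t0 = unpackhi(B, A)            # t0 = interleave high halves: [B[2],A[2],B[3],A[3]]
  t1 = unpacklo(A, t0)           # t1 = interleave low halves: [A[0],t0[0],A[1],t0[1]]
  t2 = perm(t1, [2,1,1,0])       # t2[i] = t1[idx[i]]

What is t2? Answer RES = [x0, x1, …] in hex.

RES = [ 0x78  0xb7  0xb7  0xcd ]

→ t0 |b7|f1|cb|ec|
→ t1 |cd|b7|78|f1|
→ t2 |78|b7|b7|cd|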